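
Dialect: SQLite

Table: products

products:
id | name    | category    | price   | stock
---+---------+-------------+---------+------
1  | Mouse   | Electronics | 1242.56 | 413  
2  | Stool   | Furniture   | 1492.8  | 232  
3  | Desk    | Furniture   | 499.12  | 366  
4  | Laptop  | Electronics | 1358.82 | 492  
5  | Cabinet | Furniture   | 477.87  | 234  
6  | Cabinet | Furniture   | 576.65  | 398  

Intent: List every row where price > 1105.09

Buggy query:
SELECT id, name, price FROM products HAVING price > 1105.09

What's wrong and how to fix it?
Bug: This is a non-aggregate query (no GROUP BY, no aggregates), so in SQLite the HAVING clause is invalid here; a row-level condition belongs in WHERE

Fix: Use WHERE for row-level filtering

Corrected query:
SELECT id, name, price FROM products WHERE price > 1105.09

Result:
id | name   | price  
---+--------+--------
1  | Mouse  | 1242.56
2  | Stool  | 1492.8 
4  | Laptop | 1358.82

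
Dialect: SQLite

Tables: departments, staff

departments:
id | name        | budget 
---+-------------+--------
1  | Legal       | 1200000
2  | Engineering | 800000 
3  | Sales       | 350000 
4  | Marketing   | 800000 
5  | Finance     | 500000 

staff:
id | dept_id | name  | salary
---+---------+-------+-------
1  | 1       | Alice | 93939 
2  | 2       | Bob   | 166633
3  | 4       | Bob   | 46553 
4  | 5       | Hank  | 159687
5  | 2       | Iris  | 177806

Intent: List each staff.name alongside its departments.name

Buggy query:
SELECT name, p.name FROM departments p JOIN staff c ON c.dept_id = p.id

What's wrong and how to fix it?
Bug: 'name' exists in both joined tables, so the database can't tell which one is meant

Fix: Prefix ambiguous columns with the table alias

Corrected query:
SELECT c.name, p.name FROM departments p JOIN staff c ON c.dept_id = p.id

Result:
name  | name       
------+------------
Alice | Legal      
Bob   | Engineering
Bob   | Marketing  
Hank  | Finance    
Iris  | Engineering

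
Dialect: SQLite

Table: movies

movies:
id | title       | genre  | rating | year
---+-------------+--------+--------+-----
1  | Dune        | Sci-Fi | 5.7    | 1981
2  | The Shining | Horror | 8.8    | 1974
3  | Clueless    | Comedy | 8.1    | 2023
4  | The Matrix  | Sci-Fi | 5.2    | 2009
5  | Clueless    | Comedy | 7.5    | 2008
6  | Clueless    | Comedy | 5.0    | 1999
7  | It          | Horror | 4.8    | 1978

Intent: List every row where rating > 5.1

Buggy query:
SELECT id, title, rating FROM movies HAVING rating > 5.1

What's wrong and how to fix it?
Bug: This is a non-aggregate query (no GROUP BY, no aggregates), so in SQLite the HAVING clause is invalid here; a row-level condition belongs in WHERE

Fix: Replace HAVING with WHERE since the condition applies to individual rows

Corrected query:
SELECT id, title, rating FROM movies WHERE rating > 5.1

Result:
id | title       | rating
---+-------------+-------
1  | Dune        | 5.7   
2  | The Shining | 8.8   
3  | Clueless    | 8.1   
4  | The Matrix  | 5.2   
5  | Clueless    | 7.5   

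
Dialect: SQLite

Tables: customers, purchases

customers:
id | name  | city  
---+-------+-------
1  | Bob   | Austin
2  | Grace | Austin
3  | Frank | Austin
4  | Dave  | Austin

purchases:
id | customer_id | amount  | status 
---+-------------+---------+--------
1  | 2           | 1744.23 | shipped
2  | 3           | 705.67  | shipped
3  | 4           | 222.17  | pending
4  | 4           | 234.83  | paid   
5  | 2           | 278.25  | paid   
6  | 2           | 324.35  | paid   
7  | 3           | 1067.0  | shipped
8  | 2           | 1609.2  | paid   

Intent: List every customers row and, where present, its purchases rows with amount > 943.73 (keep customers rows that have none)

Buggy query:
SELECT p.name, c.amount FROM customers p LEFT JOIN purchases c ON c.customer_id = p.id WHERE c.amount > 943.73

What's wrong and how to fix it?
Bug: Filtering c.amount in WHERE discards the NULL rows produced by LEFT JOIN, turning it into an inner join

Fix: Move the right-table condition into the ON clause so unmatched parents are kept

Corrected query:
SELECT p.name, c.amount FROM customers p LEFT JOIN purchases c ON c.customer_id = p.id AND c.amount > 943.73

Result:
name  | amount 
------+--------
Bob   | NULL   
Grace | 1609.2 
Grace | 1744.23
Frank | 1067   
Dave  | NULL   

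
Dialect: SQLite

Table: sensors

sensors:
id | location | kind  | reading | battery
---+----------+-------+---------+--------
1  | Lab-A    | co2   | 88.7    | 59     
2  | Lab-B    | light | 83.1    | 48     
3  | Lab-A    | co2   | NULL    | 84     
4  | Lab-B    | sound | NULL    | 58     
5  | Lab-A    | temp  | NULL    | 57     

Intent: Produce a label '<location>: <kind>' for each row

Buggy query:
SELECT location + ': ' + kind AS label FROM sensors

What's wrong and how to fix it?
Bug: '+' is numeric addition; on text columns SQLite converts them to 0 instead of concatenating

Fix: Use the || operator for string concatenation

Corrected query:
SELECT location || ': ' || kind AS label FROM sensors

Result:
label       
------------
Lab-A: co2  
Lab-B: light
Lab-A: co2  
Lab-B: sound
Lab-A: temp 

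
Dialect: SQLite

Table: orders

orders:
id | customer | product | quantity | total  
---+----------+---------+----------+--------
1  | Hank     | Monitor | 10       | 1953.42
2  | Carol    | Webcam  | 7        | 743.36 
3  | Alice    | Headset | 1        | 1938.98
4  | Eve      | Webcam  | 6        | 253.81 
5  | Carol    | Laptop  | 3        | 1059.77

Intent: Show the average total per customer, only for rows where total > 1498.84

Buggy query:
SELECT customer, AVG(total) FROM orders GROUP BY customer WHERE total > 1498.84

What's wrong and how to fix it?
Bug: WHERE cannot follow GROUP BY

Fix: Place WHERE between FROM and GROUP BY

Corrected query:
SELECT customer, AVG(total) FROM orders WHERE total > 1498.84 GROUP BY customer

Result:
customer | AVG(total)
---------+-----------
Alice    | 1938.98   
Hank     | 1953.42   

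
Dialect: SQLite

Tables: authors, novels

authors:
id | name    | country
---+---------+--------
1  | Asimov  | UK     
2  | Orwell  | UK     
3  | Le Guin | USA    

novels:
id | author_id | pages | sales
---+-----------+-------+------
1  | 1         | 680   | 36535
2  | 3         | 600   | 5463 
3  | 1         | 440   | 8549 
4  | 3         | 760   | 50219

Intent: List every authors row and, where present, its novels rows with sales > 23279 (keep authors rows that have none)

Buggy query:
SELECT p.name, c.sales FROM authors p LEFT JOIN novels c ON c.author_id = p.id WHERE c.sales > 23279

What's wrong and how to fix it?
Bug: Filtering c.sales in WHERE discards the NULL rows produced by LEFT JOIN, turning it into an inner join

Fix: Put 'c.sales > 23279' in the JOIN's ON clause instead of WHERE

Corrected query:
SELECT p.name, c.sales FROM authors p LEFT JOIN novels c ON c.author_id = p.id AND c.sales > 23279

Result:
name    | sales
--------+------
Asimov  | 36535
Orwell  | NULL 
Le Guin | 50219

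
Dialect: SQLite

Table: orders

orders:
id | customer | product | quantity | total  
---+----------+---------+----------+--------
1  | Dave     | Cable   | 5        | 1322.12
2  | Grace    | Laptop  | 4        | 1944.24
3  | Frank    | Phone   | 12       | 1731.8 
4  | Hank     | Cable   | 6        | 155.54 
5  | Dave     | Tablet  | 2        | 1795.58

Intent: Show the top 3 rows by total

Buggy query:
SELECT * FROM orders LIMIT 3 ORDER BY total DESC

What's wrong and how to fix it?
Bug: ORDER BY cannot follow LIMIT; LIMIT is the final clause

Fix: Swap the clauses: ORDER BY first, then LIMIT

Corrected query:
SELECT * FROM orders ORDER BY total DESC LIMIT 3

Result:
id | customer | product | quantity | total  
---+----------+---------+----------+--------
2  | Grace    | Laptop  | 4        | 1944.24
5  | Dave     | Tablet  | 2        | 1795.58
3  | Frank    | Phone   | 12       | 1731.8 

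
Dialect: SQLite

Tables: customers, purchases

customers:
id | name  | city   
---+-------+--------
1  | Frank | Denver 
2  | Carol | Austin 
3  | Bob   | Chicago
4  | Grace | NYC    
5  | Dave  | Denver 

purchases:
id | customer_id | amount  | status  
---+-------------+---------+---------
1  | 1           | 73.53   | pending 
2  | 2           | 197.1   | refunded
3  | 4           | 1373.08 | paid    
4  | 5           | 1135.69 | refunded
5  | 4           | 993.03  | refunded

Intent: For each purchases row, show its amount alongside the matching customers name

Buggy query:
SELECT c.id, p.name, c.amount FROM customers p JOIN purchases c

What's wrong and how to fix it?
Bug: Missing join condition: each purchases row is matched to all customers rows instead of just its own

Fix: Add ON c.customer_id = p.id to the JOIN

Corrected query:
SELECT c.id, p.name, c.amount FROM customers p JOIN purchases c ON c.customer_id = p.id

Result:
id | name  | amount 
---+-------+--------
1  | Frank | 73.53  
2  | Carol | 197.1  
3  | Grace | 1373.08
4  | Dave  | 1135.69
5  | Grace | 993.03 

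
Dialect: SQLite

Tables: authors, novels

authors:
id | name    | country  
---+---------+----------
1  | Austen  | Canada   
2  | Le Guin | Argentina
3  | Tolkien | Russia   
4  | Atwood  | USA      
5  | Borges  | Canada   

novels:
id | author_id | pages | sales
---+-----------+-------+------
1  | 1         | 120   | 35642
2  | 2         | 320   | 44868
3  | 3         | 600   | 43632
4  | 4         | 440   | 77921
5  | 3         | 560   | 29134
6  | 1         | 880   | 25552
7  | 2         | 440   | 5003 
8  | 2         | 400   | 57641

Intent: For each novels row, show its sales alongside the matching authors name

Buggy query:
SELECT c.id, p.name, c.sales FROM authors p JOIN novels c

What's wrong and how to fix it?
Bug: Missing join condition: each novels row is matched to all authors rows instead of just its own

Fix: Specify the join condition linking the foreign key to the parent id

Corrected query:
SELECT c.id, p.name, c.sales FROM authors p JOIN novels c ON c.author_id = p.id

Result:
id | name    | sales
---+---------+------
1  | Austen  | 35642
2  | Le Guin | 44868
3  | Tolkien | 43632
4  | Atwood  | 77921
5  | Tolkien | 29134
6  | Austen  | 25552
7  | Le Guin | 5003 
8  | Le Guin | 57641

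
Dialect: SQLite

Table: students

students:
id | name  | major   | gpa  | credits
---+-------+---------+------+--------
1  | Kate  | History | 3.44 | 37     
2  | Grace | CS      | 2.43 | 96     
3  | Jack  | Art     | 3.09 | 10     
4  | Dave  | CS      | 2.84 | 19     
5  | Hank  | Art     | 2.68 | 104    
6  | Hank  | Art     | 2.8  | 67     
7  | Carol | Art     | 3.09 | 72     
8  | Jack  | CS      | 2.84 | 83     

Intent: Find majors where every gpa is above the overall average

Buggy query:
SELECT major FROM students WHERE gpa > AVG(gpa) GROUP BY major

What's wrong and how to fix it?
Bug: WHERE evaluates per row before aggregation, so AVG() is unavailable

Fix: Compute the overall average in a scalar subquery and compare each group's MIN against it in HAVING

Corrected query:
SELECT major FROM students GROUP BY major HAVING MIN(gpa) > (SELECT AVG(gpa) FROM students)

Result:
major  
-------
History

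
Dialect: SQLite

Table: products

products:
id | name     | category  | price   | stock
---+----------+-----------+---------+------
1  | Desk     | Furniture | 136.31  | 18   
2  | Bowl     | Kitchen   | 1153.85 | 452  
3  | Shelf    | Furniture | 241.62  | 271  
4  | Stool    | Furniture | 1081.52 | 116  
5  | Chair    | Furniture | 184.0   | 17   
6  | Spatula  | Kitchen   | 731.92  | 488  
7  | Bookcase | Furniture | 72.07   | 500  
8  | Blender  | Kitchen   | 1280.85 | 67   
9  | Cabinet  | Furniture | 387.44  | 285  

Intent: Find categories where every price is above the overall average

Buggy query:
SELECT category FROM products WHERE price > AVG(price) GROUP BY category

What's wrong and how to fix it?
Bug: AVG() is an aggregate; it can't sit directly in WHERE

Fix: Compute the overall average in a scalar subquery and compare each group's MIN against it in HAVING

Corrected query:
SELECT category FROM products GROUP BY category HAVING MIN(price) > (SELECT AVG(price) FROM products)

Result:
category
--------
Kitchen 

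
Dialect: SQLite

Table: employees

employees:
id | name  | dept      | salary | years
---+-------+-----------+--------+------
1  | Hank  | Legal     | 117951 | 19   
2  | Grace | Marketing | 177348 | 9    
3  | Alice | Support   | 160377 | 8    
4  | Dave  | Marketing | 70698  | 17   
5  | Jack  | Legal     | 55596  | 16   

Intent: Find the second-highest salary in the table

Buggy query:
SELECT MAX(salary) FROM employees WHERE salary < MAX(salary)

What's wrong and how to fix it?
Bug: MAX(salary) on the right of the comparison is an aggregate-in-WHERE error

Fix: Put the inner MAX in a scalar subquery

Corrected query:
SELECT MAX(salary) FROM employees WHERE salary < (SELECT MAX(salary) FROM employees)

Result:
MAX(salary)
-----------
160377     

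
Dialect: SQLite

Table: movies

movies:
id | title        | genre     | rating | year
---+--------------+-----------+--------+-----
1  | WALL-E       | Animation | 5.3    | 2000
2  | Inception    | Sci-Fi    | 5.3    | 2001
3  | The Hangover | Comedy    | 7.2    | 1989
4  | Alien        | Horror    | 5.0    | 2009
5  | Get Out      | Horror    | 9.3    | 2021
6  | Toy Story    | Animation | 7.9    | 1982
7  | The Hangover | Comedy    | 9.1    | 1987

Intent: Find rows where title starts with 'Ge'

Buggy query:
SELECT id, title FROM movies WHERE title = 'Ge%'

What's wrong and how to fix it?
Bug: Wildcards only work with LIKE; '=' treats '%' as a literal character

Fix: Use LIKE for wildcard pattern matching

Corrected query:
SELECT id, title FROM movies WHERE title LIKE 'Ge%'

Result:
id | title  
---+--------
5  | Get Out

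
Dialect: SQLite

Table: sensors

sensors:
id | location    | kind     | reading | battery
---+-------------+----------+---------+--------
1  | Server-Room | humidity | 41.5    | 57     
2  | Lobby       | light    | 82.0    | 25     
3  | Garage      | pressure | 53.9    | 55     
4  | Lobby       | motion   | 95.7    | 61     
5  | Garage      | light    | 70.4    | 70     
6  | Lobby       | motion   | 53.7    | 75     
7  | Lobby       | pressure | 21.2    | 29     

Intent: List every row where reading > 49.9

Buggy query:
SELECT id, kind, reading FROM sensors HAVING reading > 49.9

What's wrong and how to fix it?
Bug: HAVING filters the output of aggregation, but this query has no GROUP BY and no aggregate functions, so SQLite rejects it (HAVING clause on a non-aggregate query); the condition here is per row

Fix: Use WHERE for row-level filtering

Corrected query:
SELECT id, kind, reading FROM sensors WHERE reading > 49.9

Result:
id | kind     | reading
---+----------+--------
2  | light    | 82     
3  | pressure | 53.9   
4  | motion   | 95.7   
5  | light    | 70.4   
6  | motion   | 53.7   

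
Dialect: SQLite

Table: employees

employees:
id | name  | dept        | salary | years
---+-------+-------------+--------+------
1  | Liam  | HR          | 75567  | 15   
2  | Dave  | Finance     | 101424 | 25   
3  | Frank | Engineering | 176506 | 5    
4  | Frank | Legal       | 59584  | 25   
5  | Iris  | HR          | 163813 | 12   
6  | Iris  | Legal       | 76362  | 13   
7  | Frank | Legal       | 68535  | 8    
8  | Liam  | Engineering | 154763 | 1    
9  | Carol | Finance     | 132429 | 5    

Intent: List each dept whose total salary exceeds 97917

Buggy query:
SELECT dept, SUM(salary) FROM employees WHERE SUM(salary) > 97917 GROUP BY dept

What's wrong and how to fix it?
Bug: Aggregate functions cannot appear in a WHERE clause

Fix: Move the aggregate condition to a HAVING clause

Corrected query:
SELECT dept, SUM(salary) FROM employees GROUP BY dept HAVING SUM(salary) > 97917

Result:
dept        | SUM(salary)
------------+------------
Engineering | 331269     
Finance     | 233853     
HR          | 239380     
Legal       | 204481     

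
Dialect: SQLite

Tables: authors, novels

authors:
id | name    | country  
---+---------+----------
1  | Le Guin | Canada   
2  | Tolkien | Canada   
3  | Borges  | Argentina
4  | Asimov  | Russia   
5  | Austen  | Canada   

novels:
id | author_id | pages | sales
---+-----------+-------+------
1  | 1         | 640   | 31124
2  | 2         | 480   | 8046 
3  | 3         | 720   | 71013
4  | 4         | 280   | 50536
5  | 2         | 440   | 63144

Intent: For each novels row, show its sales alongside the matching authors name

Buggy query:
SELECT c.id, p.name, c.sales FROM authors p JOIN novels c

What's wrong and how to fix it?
Bug: Missing join condition: each novels row is matched to all authors rows instead of just its own

Fix: Add ON c.author_id = p.id to the JOIN

Corrected query:
SELECT c.id, p.name, c.sales FROM authors p JOIN novels c ON c.author_id = p.id

Result:
id | name    | sales
---+---------+------
1  | Le Guin | 31124
2  | Tolkien | 8046 
3  | Borges  | 71013
4  | Asimov  | 50536
5  | Tolkien | 63144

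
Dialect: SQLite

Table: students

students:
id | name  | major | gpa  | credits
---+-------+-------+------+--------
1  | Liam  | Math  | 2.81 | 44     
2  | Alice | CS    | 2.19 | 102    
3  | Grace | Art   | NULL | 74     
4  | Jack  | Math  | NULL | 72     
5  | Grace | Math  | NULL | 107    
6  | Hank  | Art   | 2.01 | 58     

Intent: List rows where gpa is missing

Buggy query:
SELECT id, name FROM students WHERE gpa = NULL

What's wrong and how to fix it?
Bug: Comparing to NULL with '=' never matches; NULL = NULL is unknown, not true

Fix: Use IS NULL to test for NULL

Corrected query:
SELECT id, name FROM students WHERE gpa IS NULL

Result:
id | name 
---+------
3  | Grace
4  | Jack 
5  | Grace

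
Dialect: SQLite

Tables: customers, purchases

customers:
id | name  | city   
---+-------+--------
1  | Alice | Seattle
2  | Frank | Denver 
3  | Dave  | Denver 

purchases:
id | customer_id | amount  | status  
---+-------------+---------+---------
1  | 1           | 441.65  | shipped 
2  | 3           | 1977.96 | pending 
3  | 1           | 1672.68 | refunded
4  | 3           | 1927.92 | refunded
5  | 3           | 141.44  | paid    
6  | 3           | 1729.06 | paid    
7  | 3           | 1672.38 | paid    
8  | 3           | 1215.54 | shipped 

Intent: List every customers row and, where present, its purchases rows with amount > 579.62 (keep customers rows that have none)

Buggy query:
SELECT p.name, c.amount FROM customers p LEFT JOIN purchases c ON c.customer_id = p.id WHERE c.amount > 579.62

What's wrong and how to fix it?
Bug: Filtering c.amount in WHERE discards the NULL rows produced by LEFT JOIN, turning it into an inner join

Fix: Put 'c.amount > 579.62' in the JOIN's ON clause instead of WHERE

Corrected query:
SELECT p.name, c.amount FROM customers p LEFT JOIN purchases c ON c.customer_id = p.id AND c.amount > 579.62

Result:
name  | amount 
------+--------
Alice | 1672.68
Frank | NULL   
Dave  | 1215.54
Dave  | 1672.38
Dave  | 1729.06
Dave  | 1927.92
Dave  | 1977.96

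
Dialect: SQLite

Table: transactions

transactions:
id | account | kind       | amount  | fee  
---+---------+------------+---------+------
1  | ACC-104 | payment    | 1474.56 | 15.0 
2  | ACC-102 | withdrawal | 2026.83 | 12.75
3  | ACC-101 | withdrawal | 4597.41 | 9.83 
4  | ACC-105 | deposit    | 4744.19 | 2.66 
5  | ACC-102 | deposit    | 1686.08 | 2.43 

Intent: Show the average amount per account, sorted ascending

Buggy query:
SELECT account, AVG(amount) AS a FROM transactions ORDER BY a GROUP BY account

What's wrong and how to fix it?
Bug: ORDER BY appears before GROUP BY; SQL clause order requires GROUP BY first

Fix: Reorder: SELECT … FROM … GROUP BY … ORDER BY …

Corrected query:
SELECT account, AVG(amount) AS a FROM transactions GROUP BY account ORDER BY a

Result:
account | a       
--------+---------
ACC-104 | 1474.56 
ACC-102 | 1856.455
ACC-101 | 4597.41 
ACC-105 | 4744.19 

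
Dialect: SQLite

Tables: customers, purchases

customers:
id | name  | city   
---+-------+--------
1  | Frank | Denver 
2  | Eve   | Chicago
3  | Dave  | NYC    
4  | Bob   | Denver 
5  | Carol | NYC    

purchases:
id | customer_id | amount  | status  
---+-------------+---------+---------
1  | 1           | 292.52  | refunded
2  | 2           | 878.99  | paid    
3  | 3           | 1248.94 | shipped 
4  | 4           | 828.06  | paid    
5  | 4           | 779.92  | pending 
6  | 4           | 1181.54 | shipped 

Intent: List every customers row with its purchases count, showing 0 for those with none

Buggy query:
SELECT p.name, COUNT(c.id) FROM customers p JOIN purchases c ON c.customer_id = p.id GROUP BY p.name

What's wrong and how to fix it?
Bug: An inner join excludes parents with zero children

Fix: Use LEFT JOIN so parents without children still appear (COUNT(c.id) gives 0)

Corrected query:
SELECT p.name, COUNT(c.id) FROM customers p LEFT JOIN purchases c ON c.customer_id = p.id GROUP BY p.name

Result:
name  | COUNT(c.id)
------+------------
Bob   | 3          
Carol | 0          
Dave  | 1          
Eve   | 1          
Frank | 1          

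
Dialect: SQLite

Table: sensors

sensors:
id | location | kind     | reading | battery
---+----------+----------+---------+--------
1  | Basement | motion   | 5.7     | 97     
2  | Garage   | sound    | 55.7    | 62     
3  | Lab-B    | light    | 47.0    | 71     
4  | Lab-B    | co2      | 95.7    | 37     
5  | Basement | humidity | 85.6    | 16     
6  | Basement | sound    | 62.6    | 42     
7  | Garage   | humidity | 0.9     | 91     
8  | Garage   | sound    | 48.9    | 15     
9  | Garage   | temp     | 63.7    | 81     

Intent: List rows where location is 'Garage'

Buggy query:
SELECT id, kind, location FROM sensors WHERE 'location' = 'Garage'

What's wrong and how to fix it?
Bug: Single quotes denote string literals in SQL; the column name is being compared as a constant string

Fix: Reference the column as location without single quotes

Corrected query:
SELECT id, kind, location FROM sensors WHERE location = 'Garage'

Result:
id | kind     | location
---+----------+---------
2  | sound    | Garage  
7  | humidity | Garage  
8  | sound    | Garage  
9  | temp     | Garage  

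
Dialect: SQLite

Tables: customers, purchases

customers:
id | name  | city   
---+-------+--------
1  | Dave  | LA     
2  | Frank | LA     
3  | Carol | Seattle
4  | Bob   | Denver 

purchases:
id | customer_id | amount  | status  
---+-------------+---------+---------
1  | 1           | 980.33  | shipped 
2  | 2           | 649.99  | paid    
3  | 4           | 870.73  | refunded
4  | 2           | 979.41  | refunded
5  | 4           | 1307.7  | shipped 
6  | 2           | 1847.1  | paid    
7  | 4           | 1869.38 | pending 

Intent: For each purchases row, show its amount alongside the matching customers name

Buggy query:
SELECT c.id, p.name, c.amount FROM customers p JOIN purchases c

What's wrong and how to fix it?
Bug: Missing join condition: each purchases row is matched to all customers rows instead of just its own

Fix: Add ON c.customer_id = p.id to the JOIN

Corrected query:
SELECT c.id, p.name, c.amount FROM customers p JOIN purchases c ON c.customer_id = p.id

Result:
id | name  | amount 
---+-------+--------
1  | Dave  | 980.33 
2  | Frank | 649.99 
3  | Bob   | 870.73 
4  | Frank | 979.41 
5  | Bob   | 1307.7 
6  | Frank | 1847.1 
7  | Bob   | 1869.38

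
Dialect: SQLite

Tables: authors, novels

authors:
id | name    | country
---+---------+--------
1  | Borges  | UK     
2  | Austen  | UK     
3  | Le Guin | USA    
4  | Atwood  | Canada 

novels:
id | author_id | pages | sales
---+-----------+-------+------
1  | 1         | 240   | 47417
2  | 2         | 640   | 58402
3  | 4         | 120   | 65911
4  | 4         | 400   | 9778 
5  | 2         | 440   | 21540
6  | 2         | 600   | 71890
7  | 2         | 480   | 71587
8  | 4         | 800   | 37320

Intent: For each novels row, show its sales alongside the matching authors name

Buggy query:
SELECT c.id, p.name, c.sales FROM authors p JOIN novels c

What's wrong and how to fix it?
Bug: Missing join condition: each novels row is matched to all authors rows instead of just its own

Fix: Specify the join condition linking the foreign key to the parent id

Corrected query:
SELECT c.id, p.name, c.sales FROM authors p JOIN novels c ON c.author_id = p.id

Result:
id | name   | sales
---+--------+------
1  | Borges | 47417
2  | Austen | 58402
3  | Atwood | 65911
4  | Atwood | 9778 
5  | Austen | 21540
6  | Austen | 71890
7  | Austen | 71587
8  | Atwood | 37320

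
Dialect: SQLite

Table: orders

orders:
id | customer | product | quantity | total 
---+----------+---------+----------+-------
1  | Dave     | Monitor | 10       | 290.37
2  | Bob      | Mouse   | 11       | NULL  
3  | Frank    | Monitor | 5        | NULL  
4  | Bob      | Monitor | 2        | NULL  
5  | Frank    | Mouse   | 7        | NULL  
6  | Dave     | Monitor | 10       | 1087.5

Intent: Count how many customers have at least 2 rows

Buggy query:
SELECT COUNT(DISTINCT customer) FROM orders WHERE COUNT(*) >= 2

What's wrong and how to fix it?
Bug: COUNT(*) cannot appear in WHERE; the per-group count doesn't exist yet

Fix: Use a subquery that GROUPs and filters with HAVING, then count its rows

Corrected query:
SELECT COUNT(*) FROM (SELECT customer FROM orders GROUP BY customer HAVING COUNT(*) >= 2)

Result:
COUNT(*)
--------
3       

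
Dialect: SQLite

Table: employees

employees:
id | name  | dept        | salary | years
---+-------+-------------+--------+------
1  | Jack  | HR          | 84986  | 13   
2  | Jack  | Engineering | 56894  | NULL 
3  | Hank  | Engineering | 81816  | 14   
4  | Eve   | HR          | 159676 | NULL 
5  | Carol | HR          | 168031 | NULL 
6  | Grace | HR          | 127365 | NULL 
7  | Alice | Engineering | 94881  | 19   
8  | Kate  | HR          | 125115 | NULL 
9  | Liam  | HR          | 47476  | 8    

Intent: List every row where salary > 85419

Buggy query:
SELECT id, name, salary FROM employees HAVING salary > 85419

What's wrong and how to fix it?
Bug: This is a non-aggregate query (no GROUP BY, no aggregates), so in SQLite the HAVING clause is invalid here; a row-level condition belongs in WHERE

Fix: Replace HAVING with WHERE since the condition applies to individual rows

Corrected query:
SELECT id, name, salary FROM employees WHERE salary > 85419

Result:
id | name  | salary
---+-------+-------
4  | Eve   | 159676
5  | Carol | 168031
6  | Grace | 127365
7  | Alice | 94881 
8  | Kate  | 125115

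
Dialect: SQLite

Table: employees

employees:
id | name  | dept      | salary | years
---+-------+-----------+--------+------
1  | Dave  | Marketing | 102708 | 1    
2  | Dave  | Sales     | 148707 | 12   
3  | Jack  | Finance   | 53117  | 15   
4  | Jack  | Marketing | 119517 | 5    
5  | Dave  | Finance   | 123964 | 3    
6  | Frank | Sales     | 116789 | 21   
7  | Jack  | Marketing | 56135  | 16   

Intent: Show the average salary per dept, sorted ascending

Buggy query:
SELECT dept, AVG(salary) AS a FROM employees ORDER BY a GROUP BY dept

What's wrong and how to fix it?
Bug: ORDER BY appears before GROUP BY; SQL clause order requires GROUP BY first

Fix: Move ORDER BY to the end, after GROUP BY

Corrected query:
SELECT dept, AVG(salary) AS a FROM employees GROUP BY dept ORDER BY a

Result:
dept      | a           
----------+-------------
Finance   | 88540.5     
Marketing | 92786.666667
Sales     | 132748      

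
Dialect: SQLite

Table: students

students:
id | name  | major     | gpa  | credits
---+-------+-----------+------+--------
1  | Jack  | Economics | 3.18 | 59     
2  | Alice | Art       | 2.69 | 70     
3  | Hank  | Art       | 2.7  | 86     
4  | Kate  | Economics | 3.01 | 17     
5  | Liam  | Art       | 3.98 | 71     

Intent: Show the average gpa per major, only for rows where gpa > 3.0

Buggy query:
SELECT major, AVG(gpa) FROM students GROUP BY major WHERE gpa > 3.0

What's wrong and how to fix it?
Bug: WHERE cannot follow GROUP BY

Fix: Place WHERE between FROM and GROUP BY

Corrected query:
SELECT major, AVG(gpa) FROM students WHERE gpa > 3.0 GROUP BY major

Result:
major     | AVG(gpa)
----------+---------
Art       | 3.98    
Economics | 3.095   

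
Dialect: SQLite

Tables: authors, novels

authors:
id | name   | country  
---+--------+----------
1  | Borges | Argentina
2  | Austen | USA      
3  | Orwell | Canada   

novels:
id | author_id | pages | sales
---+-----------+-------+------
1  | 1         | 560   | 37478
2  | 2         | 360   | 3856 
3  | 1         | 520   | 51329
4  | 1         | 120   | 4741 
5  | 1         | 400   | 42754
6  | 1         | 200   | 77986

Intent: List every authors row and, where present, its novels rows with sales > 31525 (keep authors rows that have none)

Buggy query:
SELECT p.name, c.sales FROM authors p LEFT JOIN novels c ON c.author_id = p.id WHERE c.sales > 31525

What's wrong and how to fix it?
Bug: A WHERE condition on the right-hand table after LEFT JOIN drops unmatched parents

Fix: Move the right-table condition into the ON clause so unmatched parents are kept

Corrected query:
SELECT p.name, c.sales FROM authors p LEFT JOIN novels c ON c.author_id = p.id AND c.sales > 31525

Result:
name   | sales
-------+------
Borges | 37478
Borges | 42754
Borges | 51329
Borges | 77986
Austen | NULL 
Orwell | NULL 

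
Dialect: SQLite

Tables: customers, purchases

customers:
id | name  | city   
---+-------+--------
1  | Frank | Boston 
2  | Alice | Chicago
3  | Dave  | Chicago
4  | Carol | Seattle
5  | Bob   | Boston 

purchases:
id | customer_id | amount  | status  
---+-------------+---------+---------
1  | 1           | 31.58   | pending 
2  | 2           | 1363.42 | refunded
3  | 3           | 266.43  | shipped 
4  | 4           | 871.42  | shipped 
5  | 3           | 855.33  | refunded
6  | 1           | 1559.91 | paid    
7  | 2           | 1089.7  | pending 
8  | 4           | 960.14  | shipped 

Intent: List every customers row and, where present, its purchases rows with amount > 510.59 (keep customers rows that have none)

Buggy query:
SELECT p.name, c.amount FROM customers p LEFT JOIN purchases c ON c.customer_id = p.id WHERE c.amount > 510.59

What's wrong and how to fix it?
Bug: Filtering c.amount in WHERE discards the NULL rows produced by LEFT JOIN, turning it into an inner join

Fix: Put 'c.amount > 510.59' in the JOIN's ON clause instead of WHERE

Corrected query:
SELECT p.name, c.amount FROM customers p LEFT JOIN purchases c ON c.customer_id = p.id AND c.amount > 510.59

Result:
name  | amount 
------+--------
Frank | 1559.91
Alice | 1089.7 
Alice | 1363.42
Dave  | 855.33 
Carol | 871.42 
Carol | 960.14 
Bob   | NULL   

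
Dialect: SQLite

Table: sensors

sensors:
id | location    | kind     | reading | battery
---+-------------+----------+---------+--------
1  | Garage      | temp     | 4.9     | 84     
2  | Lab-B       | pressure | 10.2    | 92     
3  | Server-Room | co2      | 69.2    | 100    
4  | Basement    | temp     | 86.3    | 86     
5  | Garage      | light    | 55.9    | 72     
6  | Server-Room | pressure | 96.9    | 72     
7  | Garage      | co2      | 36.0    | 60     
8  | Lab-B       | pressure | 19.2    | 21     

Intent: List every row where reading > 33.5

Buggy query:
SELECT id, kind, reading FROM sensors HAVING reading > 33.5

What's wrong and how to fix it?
Bug: HAVING filters the output of aggregation, but this query has no GROUP BY and no aggregate functions, so SQLite rejects it (HAVING clause on a non-aggregate query); the condition here is per row

Fix: Use WHERE for row-level filtering

Corrected query:
SELECT id, kind, reading FROM sensors WHERE reading > 33.5

Result:
id | kind     | reading
---+----------+--------
3  | co2      | 69.2   
4  | temp     | 86.3   
5  | light    | 55.9   
6  | pressure | 96.9   
7  | co2      | 36     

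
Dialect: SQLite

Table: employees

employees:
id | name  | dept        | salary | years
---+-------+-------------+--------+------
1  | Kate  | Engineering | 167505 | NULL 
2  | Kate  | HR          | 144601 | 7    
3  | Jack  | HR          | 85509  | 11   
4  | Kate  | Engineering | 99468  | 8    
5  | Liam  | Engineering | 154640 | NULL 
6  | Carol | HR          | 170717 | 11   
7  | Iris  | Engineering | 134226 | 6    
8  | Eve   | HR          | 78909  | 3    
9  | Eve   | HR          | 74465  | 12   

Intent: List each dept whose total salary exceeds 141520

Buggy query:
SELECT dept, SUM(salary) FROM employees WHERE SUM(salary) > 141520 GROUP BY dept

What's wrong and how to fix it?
Bug: SUM(salary) is an aggregate, but WHERE filters rows before aggregation

Fix: Move the aggregate condition to a HAVING clause

Corrected query:
SELECT dept, SUM(salary) FROM employees GROUP BY dept HAVING SUM(salary) > 141520

Result:
dept        | SUM(salary)
------------+------------
Engineering | 555839     
HR          | 554201     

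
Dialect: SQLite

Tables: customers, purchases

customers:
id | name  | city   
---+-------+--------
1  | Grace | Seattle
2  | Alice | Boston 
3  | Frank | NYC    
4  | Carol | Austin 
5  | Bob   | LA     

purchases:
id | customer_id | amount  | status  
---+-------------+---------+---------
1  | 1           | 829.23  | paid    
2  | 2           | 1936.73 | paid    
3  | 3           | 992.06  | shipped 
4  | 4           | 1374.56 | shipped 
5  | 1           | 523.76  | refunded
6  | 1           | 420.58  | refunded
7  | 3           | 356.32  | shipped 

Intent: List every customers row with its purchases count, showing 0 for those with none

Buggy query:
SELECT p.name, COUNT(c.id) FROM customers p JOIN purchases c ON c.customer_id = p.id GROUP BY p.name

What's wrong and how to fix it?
Bug: INNER JOIN drops customers rows that have no matching purchases rows

Fix: Switch to LEFT JOIN to retain unmatched parent rows

Corrected query:
SELECT p.name, COUNT(c.id) FROM customers p LEFT JOIN purchases c ON c.customer_id = p.id GROUP BY p.name

Result:
name  | COUNT(c.id)
------+------------
Alice | 1          
Bob   | 0          
Carol | 1          
Frank | 2          
Grace | 3          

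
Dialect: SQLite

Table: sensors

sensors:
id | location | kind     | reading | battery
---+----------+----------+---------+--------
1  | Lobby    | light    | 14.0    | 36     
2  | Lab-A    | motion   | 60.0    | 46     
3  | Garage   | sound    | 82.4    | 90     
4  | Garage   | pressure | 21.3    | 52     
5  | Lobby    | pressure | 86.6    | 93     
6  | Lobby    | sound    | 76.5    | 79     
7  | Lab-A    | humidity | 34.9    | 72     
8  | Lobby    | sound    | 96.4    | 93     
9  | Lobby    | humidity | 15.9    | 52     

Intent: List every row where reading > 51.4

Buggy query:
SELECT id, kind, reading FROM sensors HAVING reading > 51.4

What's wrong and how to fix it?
Bug: This is a non-aggregate query (no GROUP BY, no aggregates), so in SQLite the HAVING clause is invalid here; a row-level condition belongs in WHERE

Fix: Replace HAVING with WHERE since the condition applies to individual rows

Corrected query:
SELECT id, kind, reading FROM sensors WHERE reading > 51.4

Result:
id | kind     | reading
---+----------+--------
2  | motion   | 60     
3  | sound    | 82.4   
5  | pressure | 86.6   
6  | sound    | 76.5   
8  | sound    | 96.4   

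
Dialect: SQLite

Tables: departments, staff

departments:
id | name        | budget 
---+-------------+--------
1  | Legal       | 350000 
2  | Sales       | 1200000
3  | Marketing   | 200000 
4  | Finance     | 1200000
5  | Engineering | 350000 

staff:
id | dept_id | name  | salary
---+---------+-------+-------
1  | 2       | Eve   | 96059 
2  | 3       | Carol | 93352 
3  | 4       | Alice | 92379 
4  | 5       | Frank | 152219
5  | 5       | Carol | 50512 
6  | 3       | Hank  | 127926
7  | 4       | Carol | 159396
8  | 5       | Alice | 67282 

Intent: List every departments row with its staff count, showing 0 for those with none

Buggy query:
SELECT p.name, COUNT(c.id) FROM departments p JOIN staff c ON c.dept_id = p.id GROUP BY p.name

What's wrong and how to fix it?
Bug: INNER JOIN drops departments rows that have no matching staff rows

Fix: Use LEFT JOIN so parents without children still appear (COUNT(c.id) gives 0)

Corrected query:
SELECT p.name, COUNT(c.id) FROM departments p LEFT JOIN staff c ON c.dept_id = p.id GROUP BY p.name

Result:
name        | COUNT(c.id)
------------+------------
Engineering | 3          
Finance     | 2          
Legal       | 0          
Marketing   | 2          
Sales       | 1          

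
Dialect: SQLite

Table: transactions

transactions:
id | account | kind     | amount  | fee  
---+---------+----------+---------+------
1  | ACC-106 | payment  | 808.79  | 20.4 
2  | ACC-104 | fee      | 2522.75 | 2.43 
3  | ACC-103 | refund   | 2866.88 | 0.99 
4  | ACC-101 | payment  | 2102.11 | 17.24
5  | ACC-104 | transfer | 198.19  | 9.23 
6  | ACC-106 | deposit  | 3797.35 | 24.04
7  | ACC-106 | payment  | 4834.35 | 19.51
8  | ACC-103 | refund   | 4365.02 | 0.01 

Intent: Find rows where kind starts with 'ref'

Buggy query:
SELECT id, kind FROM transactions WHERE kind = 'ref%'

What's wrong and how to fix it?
Bug: '=' compares the literal string including the % character; pattern matching needs LIKE

Fix: Replace '=' with LIKE so 'ref%' is treated as a pattern

Corrected query:
SELECT id, kind FROM transactions WHERE kind LIKE 'ref%'

Result:
id | kind  
---+-------
3  | refund
8  | refund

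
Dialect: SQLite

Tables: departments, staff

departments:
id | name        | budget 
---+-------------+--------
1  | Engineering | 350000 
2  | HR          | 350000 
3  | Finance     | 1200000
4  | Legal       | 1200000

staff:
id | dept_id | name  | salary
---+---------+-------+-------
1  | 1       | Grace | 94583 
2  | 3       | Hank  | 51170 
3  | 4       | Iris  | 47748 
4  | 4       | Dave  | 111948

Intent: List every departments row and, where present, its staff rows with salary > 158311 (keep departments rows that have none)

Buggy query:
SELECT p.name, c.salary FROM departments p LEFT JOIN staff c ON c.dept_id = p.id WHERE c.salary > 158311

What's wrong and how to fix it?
Bug: Filtering c.salary in WHERE discards the NULL rows produced by LEFT JOIN, turning it into an inner join

Fix: Move the right-table condition into the ON clause so unmatched parents are kept

Corrected query:
SELECT p.name, c.salary FROM departments p LEFT JOIN staff c ON c.dept_id = p.id AND c.salary > 158311

Result:
name        | salary
------------+-------
Engineering | NULL  
HR          | NULL  
Finance     | NULL  
Legal       | NULL  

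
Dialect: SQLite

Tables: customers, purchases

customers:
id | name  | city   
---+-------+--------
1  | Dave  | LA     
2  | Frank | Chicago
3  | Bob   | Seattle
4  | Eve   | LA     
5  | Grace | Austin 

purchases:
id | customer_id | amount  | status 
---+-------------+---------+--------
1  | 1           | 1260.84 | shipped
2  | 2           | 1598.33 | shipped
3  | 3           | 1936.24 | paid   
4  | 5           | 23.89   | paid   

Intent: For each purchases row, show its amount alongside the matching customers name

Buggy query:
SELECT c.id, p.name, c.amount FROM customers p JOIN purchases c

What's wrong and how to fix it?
Bug: JOIN with no ON clause produces a cartesian product; every purchases row pairs with every customers row

Fix: Add ON c.customer_id = p.id to the JOIN

Corrected query:
SELECT c.id, p.name, c.amount FROM customers p JOIN purchases c ON c.customer_id = p.id

Result:
id | name  | amount 
---+-------+--------
1  | Dave  | 1260.84
2  | Frank | 1598.33
3  | Bob   | 1936.24
4  | Grace | 23.89  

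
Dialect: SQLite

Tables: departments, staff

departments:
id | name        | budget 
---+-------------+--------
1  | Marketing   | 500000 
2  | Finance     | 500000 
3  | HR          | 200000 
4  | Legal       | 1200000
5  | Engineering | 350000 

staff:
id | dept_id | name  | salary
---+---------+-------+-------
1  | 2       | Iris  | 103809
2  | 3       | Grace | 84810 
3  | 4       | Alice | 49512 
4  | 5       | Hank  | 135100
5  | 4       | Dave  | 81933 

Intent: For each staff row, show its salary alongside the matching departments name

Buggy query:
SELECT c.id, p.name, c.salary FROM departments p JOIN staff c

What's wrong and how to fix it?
Bug: JOIN with no ON clause produces a cartesian product; every staff row pairs with every departments row

Fix: Add ON c.dept_id = p.id to the JOIN

Corrected query:
SELECT c.id, p.name, c.salary FROM departments p JOIN staff c ON c.dept_id = p.id

Result:
id | name        | salary
---+-------------+-------
1  | Finance     | 103809
2  | HR          | 84810 
3  | Legal       | 49512 
4  | Engineering | 135100
5  | Legal       | 81933 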